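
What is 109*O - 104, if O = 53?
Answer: 5673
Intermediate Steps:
109*O - 104 = 109*53 - 104 = 5777 - 104 = 5673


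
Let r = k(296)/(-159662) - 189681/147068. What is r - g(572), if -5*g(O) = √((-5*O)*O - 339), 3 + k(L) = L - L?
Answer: -15142203309/11740585508 + I*√1636259/5 ≈ -1.2897 + 255.83*I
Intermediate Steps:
k(L) = -3 (k(L) = -3 + (L - L) = -3 + 0 = -3)
r = -15142203309/11740585508 (r = -3/(-159662) - 189681/147068 = -3*(-1/159662) - 189681*1/147068 = 3/159662 - 189681/147068 = -15142203309/11740585508 ≈ -1.2897)
g(O) = -√(-339 - 5*O²)/5 (g(O) = -√((-5*O)*O - 339)/5 = -√(-5*O² - 339)/5 = -√(-339 - 5*O²)/5)
r - g(572) = -15142203309/11740585508 - (-1)*√(-339 - 5*572²)/5 = -15142203309/11740585508 - (-1)*√(-339 - 5*327184)/5 = -15142203309/11740585508 - (-1)*√(-339 - 1635920)/5 = -15142203309/11740585508 - (-1)*√(-1636259)/5 = -15142203309/11740585508 - (-1)*I*√1636259/5 = -15142203309/11740585508 + I*√1636259/5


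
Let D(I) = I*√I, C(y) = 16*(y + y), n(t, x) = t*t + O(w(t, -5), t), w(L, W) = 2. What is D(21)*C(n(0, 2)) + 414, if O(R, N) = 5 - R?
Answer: 414 + 2016*√21 ≈ 9652.5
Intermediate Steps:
n(t, x) = 3 + t² (n(t, x) = t*t + (5 - 1*2) = t² + (5 - 2) = t² + 3 = 3 + t²)
C(y) = 32*y (C(y) = 16*(2*y) = 32*y)
D(I) = I^(3/2)
D(21)*C(n(0, 2)) + 414 = 21^(3/2)*(32*(3 + 0²)) + 414 = (21*√21)*(32*(3 + 0)) + 414 = (21*√21)*(32*3) + 414 = (21*√21)*96 + 414 = 2016*√21 + 414 = 414 + 2016*√21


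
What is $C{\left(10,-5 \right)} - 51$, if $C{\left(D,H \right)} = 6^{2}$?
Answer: $-15$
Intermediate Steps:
$C{\left(D,H \right)} = 36$
$C{\left(10,-5 \right)} - 51 = 36 - 51 = -15$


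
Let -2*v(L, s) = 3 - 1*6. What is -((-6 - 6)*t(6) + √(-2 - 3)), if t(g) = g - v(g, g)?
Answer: 54 - I*√5 ≈ 54.0 - 2.2361*I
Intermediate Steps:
v(L, s) = 3/2 (v(L, s) = -(3 - 1*6)/2 = -(3 - 6)/2 = -½*(-3) = 3/2)
t(g) = -3/2 + g (t(g) = g - 1*3/2 = g - 3/2 = -3/2 + g)
-((-6 - 6)*t(6) + √(-2 - 3)) = -((-6 - 6)*(-3/2 + 6) + √(-2 - 3)) = -(-12*9/2 + √(-5)) = -(-54 + I*√5) = 54 - I*√5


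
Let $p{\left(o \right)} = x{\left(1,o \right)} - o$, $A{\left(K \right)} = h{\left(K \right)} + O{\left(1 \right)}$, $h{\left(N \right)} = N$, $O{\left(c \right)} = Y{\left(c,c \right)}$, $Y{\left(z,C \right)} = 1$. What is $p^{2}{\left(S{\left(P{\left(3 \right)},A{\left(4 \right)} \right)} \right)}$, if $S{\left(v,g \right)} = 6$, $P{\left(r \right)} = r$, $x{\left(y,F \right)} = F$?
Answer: $0$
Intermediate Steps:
$O{\left(c \right)} = 1$
$A{\left(K \right)} = 1 + K$ ($A{\left(K \right)} = K + 1 = 1 + K$)
$p{\left(o \right)} = 0$ ($p{\left(o \right)} = o - o = 0$)
$p^{2}{\left(S{\left(P{\left(3 \right)},A{\left(4 \right)} \right)} \right)} = 0^{2} = 0$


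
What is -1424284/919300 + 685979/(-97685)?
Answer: -5498226266/641441575 ≈ -8.5717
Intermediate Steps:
-1424284/919300 + 685979/(-97685) = -1424284*1/919300 + 685979*(-1/97685) = -356071/229825 - 97997/13955 = -5498226266/641441575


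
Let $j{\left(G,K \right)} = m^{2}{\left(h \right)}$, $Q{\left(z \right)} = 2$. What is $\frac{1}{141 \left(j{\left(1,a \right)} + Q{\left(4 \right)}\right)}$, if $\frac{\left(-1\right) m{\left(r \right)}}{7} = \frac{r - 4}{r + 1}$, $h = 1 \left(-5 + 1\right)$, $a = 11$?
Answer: $\frac{3}{148238} \approx 2.0238 \cdot 10^{-5}$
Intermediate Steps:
$h = -4$ ($h = 1 \left(-4\right) = -4$)
$m{\left(r \right)} = - \frac{7 \left(-4 + r\right)}{1 + r}$ ($m{\left(r \right)} = - 7 \frac{r - 4}{r + 1} = - 7 \frac{-4 + r}{1 + r} = - \frac{7 \left(-4 + r\right)}{1 + r}$)
$j{\left(G,K \right)} = \frac{3136}{9}$ ($j{\left(G,K \right)} = \left(\frac{7 \left(4 - -4\right)}{1 - 4}\right)^{2} = \left(\frac{7 \left(4 + 4\right)}{-3}\right)^{2} = \left(7 \left(- \frac{1}{3}\right) 8\right)^{2} = \left(- \frac{56}{3}\right)^{2} = \frac{3136}{9}$)
$\frac{1}{141 \left(j{\left(1,a \right)} + Q{\left(4 \right)}\right)} = \frac{1}{141 \left(\frac{3136}{9} + 2\right)} = \frac{1}{141 \cdot \frac{3154}{9}} = \frac{1}{\frac{148238}{3}} = \frac{3}{148238}$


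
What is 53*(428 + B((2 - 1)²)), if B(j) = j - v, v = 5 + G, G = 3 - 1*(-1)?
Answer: 22260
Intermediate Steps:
G = 4 (G = 3 + 1 = 4)
v = 9 (v = 5 + 4 = 9)
B(j) = -9 + j (B(j) = j - 1*9 = j - 9 = -9 + j)
53*(428 + B((2 - 1)²)) = 53*(428 + (-9 + (2 - 1)²)) = 53*(428 + (-9 + 1²)) = 53*(428 + (-9 + 1)) = 53*(428 - 8) = 53*420 = 22260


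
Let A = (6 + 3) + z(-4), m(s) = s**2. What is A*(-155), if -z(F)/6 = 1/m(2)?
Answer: -2325/2 ≈ -1162.5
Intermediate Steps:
z(F) = -3/2 (z(F) = -6/(2**2) = -6/4 = -6*1/4 = -3/2)
A = 15/2 (A = (6 + 3) - 3/2 = 9 - 3/2 = 15/2 ≈ 7.5000)
A*(-155) = (15/2)*(-155) = -2325/2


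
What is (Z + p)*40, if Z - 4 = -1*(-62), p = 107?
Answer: 6920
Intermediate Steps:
Z = 66 (Z = 4 - 1*(-62) = 4 + 62 = 66)
(Z + p)*40 = (66 + 107)*40 = 173*40 = 6920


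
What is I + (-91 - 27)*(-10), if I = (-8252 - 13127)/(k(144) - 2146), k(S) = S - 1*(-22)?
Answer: 2357779/1980 ≈ 1190.8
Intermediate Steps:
k(S) = 22 + S (k(S) = S + 22 = 22 + S)
I = 21379/1980 (I = (-8252 - 13127)/((22 + 144) - 2146) = -21379/(166 - 2146) = -21379/(-1980) = -21379*(-1/1980) = 21379/1980 ≈ 10.797)
I + (-91 - 27)*(-10) = 21379/1980 + (-91 - 27)*(-10) = 21379/1980 - 118*(-10) = 21379/1980 + 1180 = 2357779/1980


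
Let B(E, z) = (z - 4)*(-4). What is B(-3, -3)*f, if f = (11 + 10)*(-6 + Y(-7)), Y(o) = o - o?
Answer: -3528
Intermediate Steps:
Y(o) = 0
B(E, z) = 16 - 4*z (B(E, z) = (-4 + z)*(-4) = 16 - 4*z)
f = -126 (f = (11 + 10)*(-6 + 0) = 21*(-6) = -126)
B(-3, -3)*f = (16 - 4*(-3))*(-126) = (16 + 12)*(-126) = 28*(-126) = -3528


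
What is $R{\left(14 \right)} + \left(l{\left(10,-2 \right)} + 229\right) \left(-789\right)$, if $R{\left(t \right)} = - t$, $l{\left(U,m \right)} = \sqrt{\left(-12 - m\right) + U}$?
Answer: $-180695$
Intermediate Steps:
$l{\left(U,m \right)} = \sqrt{-12 + U - m}$
$R{\left(14 \right)} + \left(l{\left(10,-2 \right)} + 229\right) \left(-789\right) = \left(-1\right) 14 + \left(\sqrt{-12 + 10 - -2} + 229\right) \left(-789\right) = -14 + \left(\sqrt{-12 + 10 + 2} + 229\right) \left(-789\right) = -14 + \left(\sqrt{0} + 229\right) \left(-789\right) = -14 + \left(0 + 229\right) \left(-789\right) = -14 + 229 \left(-789\right) = -14 - 180681 = -180695$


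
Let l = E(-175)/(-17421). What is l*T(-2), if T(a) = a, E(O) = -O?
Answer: 350/17421 ≈ 0.020091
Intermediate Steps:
l = -175/17421 (l = -1*(-175)/(-17421) = 175*(-1/17421) = -175/17421 ≈ -0.010045)
l*T(-2) = -175/17421*(-2) = 350/17421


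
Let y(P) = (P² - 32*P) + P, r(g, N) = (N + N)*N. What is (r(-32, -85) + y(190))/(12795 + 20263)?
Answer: 22330/16529 ≈ 1.3510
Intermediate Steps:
r(g, N) = 2*N² (r(g, N) = (2*N)*N = 2*N²)
y(P) = P² - 31*P
(r(-32, -85) + y(190))/(12795 + 20263) = (2*(-85)² + 190*(-31 + 190))/(12795 + 20263) = (2*7225 + 190*159)/33058 = (14450 + 30210)*(1/33058) = 44660*(1/33058) = 22330/16529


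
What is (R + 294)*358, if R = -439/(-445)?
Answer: 46994302/445 ≈ 1.0561e+5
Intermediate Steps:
R = 439/445 (R = -439*(-1/445) = 439/445 ≈ 0.98652)
(R + 294)*358 = (439/445 + 294)*358 = (131269/445)*358 = 46994302/445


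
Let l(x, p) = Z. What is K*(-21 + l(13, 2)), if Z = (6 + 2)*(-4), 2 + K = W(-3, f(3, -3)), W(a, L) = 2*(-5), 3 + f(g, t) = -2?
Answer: 636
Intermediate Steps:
f(g, t) = -5 (f(g, t) = -3 - 2 = -5)
W(a, L) = -10
K = -12 (K = -2 - 10 = -12)
Z = -32 (Z = 8*(-4) = -32)
l(x, p) = -32
K*(-21 + l(13, 2)) = -12*(-21 - 32) = -12*(-53) = 636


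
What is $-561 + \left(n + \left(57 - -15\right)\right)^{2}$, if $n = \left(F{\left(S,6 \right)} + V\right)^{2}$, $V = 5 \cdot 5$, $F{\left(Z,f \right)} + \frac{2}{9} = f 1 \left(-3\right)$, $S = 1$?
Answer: $\frac{87579088}{6561} \approx 13348.0$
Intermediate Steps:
$F{\left(Z,f \right)} = - \frac{2}{9} - 3 f$ ($F{\left(Z,f \right)} = - \frac{2}{9} + f 1 \left(-3\right) = - \frac{2}{9} + f \left(-3\right) = - \frac{2}{9} - 3 f$)
$V = 25$
$n = \frac{3721}{81}$ ($n = \left(\left(- \frac{2}{9} - 18\right) + 25\right)^{2} = \left(- \frac{164}{9} + 25\right)^{2} = \left(\frac{61}{9}\right)^{2} = \frac{3721}{81} \approx 45.938$)
$-561 + \left(n + \left(57 - -15\right)\right)^{2} = -561 + \left(\frac{3721}{81} + \left(57 - -15\right)\right)^{2} = -561 + \left(\frac{3721}{81} + \left(57 + 15\right)\right)^{2} = -561 + \left(\frac{3721}{81} + 72\right)^{2} = -561 + \left(\frac{9553}{81}\right)^{2} = -561 + \frac{91259809}{6561} = \frac{87579088}{6561}$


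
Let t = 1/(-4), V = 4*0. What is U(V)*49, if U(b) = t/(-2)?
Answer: 49/8 ≈ 6.1250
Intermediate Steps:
V = 0
t = -¼ ≈ -0.25000
U(b) = ⅛ (U(b) = -¼/(-2) = -¼*(-½) = ⅛)
U(V)*49 = (⅛)*49 = 49/8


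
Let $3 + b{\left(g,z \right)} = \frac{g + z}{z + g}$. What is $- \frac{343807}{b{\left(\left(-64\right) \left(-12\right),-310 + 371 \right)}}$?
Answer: $\frac{343807}{2} \approx 1.719 \cdot 10^{5}$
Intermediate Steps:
$b{\left(g,z \right)} = -2$ ($b{\left(g,z \right)} = -3 + \frac{g + z}{z + g} = -3 + \frac{g + z}{g + z} = -3 + 1 = -2$)
$- \frac{343807}{b{\left(\left(-64\right) \left(-12\right),-310 + 371 \right)}} = - \frac{343807}{-2} = \left(-343807\right) \left(- \frac{1}{2}\right) = \frac{343807}{2}$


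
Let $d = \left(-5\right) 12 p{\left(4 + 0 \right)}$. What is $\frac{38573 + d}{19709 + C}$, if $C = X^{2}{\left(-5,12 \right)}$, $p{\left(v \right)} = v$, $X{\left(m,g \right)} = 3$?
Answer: $\frac{38333}{19718} \approx 1.9441$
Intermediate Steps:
$C = 9$ ($C = 3^{2} = 9$)
$d = -240$ ($d = \left(-5\right) 12 \left(4 + 0\right) = \left(-60\right) 4 = -240$)
$\frac{38573 + d}{19709 + C} = \frac{38573 - 240}{19709 + 9} = \frac{38333}{19718}$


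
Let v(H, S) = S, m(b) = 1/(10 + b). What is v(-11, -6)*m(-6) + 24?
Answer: 45/2 ≈ 22.500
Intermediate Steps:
v(-11, -6)*m(-6) + 24 = -6/(10 - 6) + 24 = -6/4 + 24 = -6*¼ + 24 = -3/2 + 24 = 45/2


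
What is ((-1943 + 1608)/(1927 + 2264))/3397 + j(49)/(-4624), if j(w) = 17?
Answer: -14327947/3872416944 ≈ -0.0037000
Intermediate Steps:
((-1943 + 1608)/(1927 + 2264))/3397 + j(49)/(-4624) = ((-1943 + 1608)/(1927 + 2264))/3397 + 17/(-4624) = -335/4191*(1/3397) + 17*(-1/4624) = -335*1/4191*(1/3397) - 1/272 = -335/4191*1/3397 - 1/272 = -335/14236827 - 1/272 = -14327947/3872416944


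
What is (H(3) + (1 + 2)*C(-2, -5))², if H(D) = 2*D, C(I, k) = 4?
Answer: 324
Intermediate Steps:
(H(3) + (1 + 2)*C(-2, -5))² = (2*3 + (1 + 2)*4)² = (6 + 3*4)² = (6 + 12)² = 18² = 324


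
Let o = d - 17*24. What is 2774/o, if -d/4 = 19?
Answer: -1387/242 ≈ -5.7314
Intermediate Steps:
d = -76 (d = -4*19 = -76)
o = -484 (o = -76 - 17*24 = -76 - 408 = -484)
2774/o = 2774/(-484) = 2774*(-1/484) = -1387/242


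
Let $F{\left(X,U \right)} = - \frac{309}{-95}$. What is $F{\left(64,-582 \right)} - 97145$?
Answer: $- \frac{9228466}{95} \approx -97142.0$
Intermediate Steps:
$F{\left(X,U \right)} = \frac{309}{95}$ ($F{\left(X,U \right)} = \left(-309\right) \left(- \frac{1}{95}\right) = \frac{309}{95}$)
$F{\left(64,-582 \right)} - 97145 = \frac{309}{95} - 97145 = - \frac{9228466}{95}$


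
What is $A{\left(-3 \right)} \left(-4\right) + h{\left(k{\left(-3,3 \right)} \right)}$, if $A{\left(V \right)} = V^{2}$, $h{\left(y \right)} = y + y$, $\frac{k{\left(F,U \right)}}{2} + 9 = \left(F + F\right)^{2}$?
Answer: $72$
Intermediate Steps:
$k{\left(F,U \right)} = -18 + 8 F^{2}$ ($k{\left(F,U \right)} = -18 + 2 \left(F + F\right)^{2} = -18 + 2 \left(2 F\right)^{2} = -18 + 2 \cdot 4 F^{2} = -18 + 8 F^{2}$)
$h{\left(y \right)} = 2 y$
$A{\left(-3 \right)} \left(-4\right) + h{\left(k{\left(-3,3 \right)} \right)} = \left(-3\right)^{2} \left(-4\right) + 2 \left(-18 + 8 \left(-3\right)^{2}\right) = 9 \left(-4\right) + 2 \left(-18 + 8 \cdot 9\right) = -36 + 2 \left(-18 + 72\right) = -36 + 2 \cdot 54 = -36 + 108 = 72$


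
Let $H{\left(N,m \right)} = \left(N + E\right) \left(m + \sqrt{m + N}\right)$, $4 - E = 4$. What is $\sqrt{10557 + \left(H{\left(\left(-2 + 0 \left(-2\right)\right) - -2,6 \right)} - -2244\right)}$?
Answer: $\sqrt{12801} \approx 113.14$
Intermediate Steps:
$E = 0$ ($E = 4 - 4 = 0$)
$H{\left(N,m \right)} = N \left(m + \sqrt{N + m}\right)$ ($H{\left(N,m \right)} = \left(N + 0\right) \left(m + \sqrt{m + N}\right) = N \left(m + \sqrt{N + m}\right)$)
$\sqrt{10557 + \left(H{\left(\left(-2 + 0 \left(-2\right)\right) - -2,6 \right)} - -2244\right)} = \sqrt{10557 + \left(\left(\left(-2 + 0 \left(-2\right)\right) - -2\right) \left(6 + \sqrt{\left(\left(-2 + 0 \left(-2\right)\right) - -2\right) + 6}\right) - -2244\right)} = \sqrt{10557 + \left(\left(\left(-2 + 0\right) + 2\right) \left(6 + \sqrt{\left(\left(-2 + 0\right) + 2\right) + 6}\right) + 2244\right)} = \sqrt{10557 + \left(\left(-2 + 2\right) \left(6 + \sqrt{\left(-2 + 2\right) + 6}\right) + 2244\right)} = \sqrt{10557 + \left(0 \left(6 + \sqrt{0 + 6}\right) + 2244\right)} = \sqrt{10557 + \left(0 \left(6 + \sqrt{6}\right) + 2244\right)} = \sqrt{10557 + \left(0 + 2244\right)} = \sqrt{10557 + 2244} = \sqrt{12801}$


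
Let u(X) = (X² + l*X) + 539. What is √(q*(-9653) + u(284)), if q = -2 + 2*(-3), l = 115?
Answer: 9*√2359 ≈ 437.13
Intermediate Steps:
q = -8 (q = -2 - 6 = -8)
u(X) = 539 + X² + 115*X (u(X) = (X² + 115*X) + 539 = 539 + X² + 115*X)
√(q*(-9653) + u(284)) = √(-8*(-9653) + (539 + 284² + 115*284)) = √(77224 + (539 + 80656 + 32660)) = √(77224 + 113855) = √191079 = 9*√2359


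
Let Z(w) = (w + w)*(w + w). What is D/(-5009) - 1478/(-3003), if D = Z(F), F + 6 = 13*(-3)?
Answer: -16920998/15042027 ≈ -1.1249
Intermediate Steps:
F = -45 (F = -6 + 13*(-3) = -6 - 39 = -45)
Z(w) = 4*w² (Z(w) = (2*w)*(2*w) = 4*w²)
D = 8100 (D = 4*(-45)² = 4*2025 = 8100)
D/(-5009) - 1478/(-3003) = 8100/(-5009) - 1478/(-3003) = 8100*(-1/5009) - 1478*(-1/3003) = -8100/5009 + 1478/3003 = -16920998/15042027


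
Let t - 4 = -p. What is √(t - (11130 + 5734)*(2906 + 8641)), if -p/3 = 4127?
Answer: 13*I*√1152167 ≈ 13954.0*I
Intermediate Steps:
p = -12381 (p = -3*4127 = -12381)
t = 12385 (t = 4 - 1*(-12381) = 4 + 12381 = 12385)
√(t - (11130 + 5734)*(2906 + 8641)) = √(12385 - (11130 + 5734)*(2906 + 8641)) = √(12385 - 16864*11547) = √(12385 - 1*194728608) = √(12385 - 194728608) = √(-194716223) = 13*I*√1152167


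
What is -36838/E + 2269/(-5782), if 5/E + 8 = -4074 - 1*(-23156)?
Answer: -4062710816729/28910 ≈ -1.4053e+8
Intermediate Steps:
E = 5/19074 (E = 5/(-8 + (-4074 - 1*(-23156))) = 5/(-8 + (-4074 + 23156)) = 5/(-8 + 19082) = 5/19074 ≈ 0.00026214)
-36838/E + 2269/(-5782) = -36838/5/19074 + 2269/(-5782) = -36838*19074/5 + 2269*(-1/5782) = -702648012/5 - 2269/5782 = -4062710816729/28910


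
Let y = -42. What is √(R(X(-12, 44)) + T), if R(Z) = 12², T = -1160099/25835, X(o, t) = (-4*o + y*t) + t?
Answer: √66141242735/25835 ≈ 9.9547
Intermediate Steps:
X(o, t) = -41*t - 4*o (X(o, t) = (-4*o - 42*t) + t = (-42*t - 4*o) + t = -41*t - 4*o)
T = -1160099/25835 (T = -1160099*1/25835 = -1160099/25835 ≈ -44.904)
R(Z) = 144
√(R(X(-12, 44)) + T) = √(144 - 1160099/25835) = √(2560141/25835) = √66141242735/25835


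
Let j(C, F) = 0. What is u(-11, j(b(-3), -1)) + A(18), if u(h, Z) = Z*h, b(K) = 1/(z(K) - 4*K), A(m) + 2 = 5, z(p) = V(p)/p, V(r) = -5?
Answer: 3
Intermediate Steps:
z(p) = -5/p
A(m) = 3 (A(m) = -2 + 5 = 3)
b(K) = 1/(-5/K - 4*K)
u(-11, j(b(-3), -1)) + A(18) = 0*(-11) + 3 = 0 + 3 = 3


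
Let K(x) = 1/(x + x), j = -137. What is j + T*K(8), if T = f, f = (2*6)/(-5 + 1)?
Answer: -2195/16 ≈ -137.19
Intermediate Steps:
K(x) = 1/(2*x)
f = -3 (f = 12/(-4) = 12*(-1/4) = -3)
T = -3
j + T*K(8) = -137 - 3/(2*8) = -137 - 3*1/16 = -137 - 3/16 = -2195/16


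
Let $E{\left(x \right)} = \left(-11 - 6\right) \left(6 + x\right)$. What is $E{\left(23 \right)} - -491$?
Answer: $-2$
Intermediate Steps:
$E{\left(x \right)} = -102 - 17 x$ ($E{\left(x \right)} = - 17 \left(6 + x\right) = -102 - 17 x$)
$E{\left(23 \right)} - -491 = \left(-102 - 391\right) - -491 = \left(-102 - 391\right) + 491 = -493 + 491 = -2$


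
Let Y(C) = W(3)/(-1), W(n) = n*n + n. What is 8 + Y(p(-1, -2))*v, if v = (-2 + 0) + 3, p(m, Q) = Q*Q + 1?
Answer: -4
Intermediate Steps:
W(n) = n + n² (W(n) = n² + n = n + n²)
p(m, Q) = 1 + Q² (p(m, Q) = Q² + 1 = 1 + Q²)
v = 1 (v = -2 + 3 = 1)
Y(C) = -12 (Y(C) = (3*(1 + 3))/(-1) = (3*4)*(-1) = 12*(-1) = -12)
8 + Y(p(-1, -2))*v = 8 - 12*1 = 8 - 12 = -4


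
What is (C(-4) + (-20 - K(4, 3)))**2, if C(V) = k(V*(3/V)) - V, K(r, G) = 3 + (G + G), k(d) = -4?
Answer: 841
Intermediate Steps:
K(r, G) = 3 + 2*G
C(V) = -4 - V
(C(-4) + (-20 - K(4, 3)))**2 = ((-4 - 1*(-4)) + (-20 - (3 + 2*3)))**2 = ((-4 + 4) + (-20 - (3 + 6)))**2 = (0 + (-20 - 1*9))**2 = (0 + (-20 - 9))**2 = (0 - 29)**2 = (-29)**2 = 841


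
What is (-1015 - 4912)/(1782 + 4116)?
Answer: -5927/5898 ≈ -1.0049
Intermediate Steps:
(-1015 - 4912)/(1782 + 4116) = -5927/5898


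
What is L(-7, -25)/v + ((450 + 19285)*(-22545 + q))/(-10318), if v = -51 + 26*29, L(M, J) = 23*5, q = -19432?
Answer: 582377701355/7253554 ≈ 80289.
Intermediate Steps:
L(M, J) = 115
v = 703 (v = -51 + 754 = 703)
L(-7, -25)/v + ((450 + 19285)*(-22545 + q))/(-10318) = 115/703 + ((450 + 19285)*(-22545 - 19432))/(-10318) = 115*(1/703) + (19735*(-41977))*(-1/10318) = 115/703 - 828416095*(-1/10318) = 115/703 + 828416095/10318 = 582377701355/7253554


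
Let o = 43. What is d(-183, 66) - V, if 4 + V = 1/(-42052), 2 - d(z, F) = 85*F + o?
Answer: -237467643/42052 ≈ -5647.0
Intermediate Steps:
d(z, F) = -41 - 85*F (d(z, F) = 2 - (85*F + 43) = 2 - (43 + 85*F) = 2 + (-43 - 85*F) = -41 - 85*F)
V = -168209/42052 (V = -4 + 1/(-42052) = -4 - 1/42052 = -168209/42052 ≈ -4.0000)
d(-183, 66) - V = (-41 - 85*66) - 1*(-168209/42052) = (-41 - 5610) + 168209/42052 = -5651 + 168209/42052 = -237467643/42052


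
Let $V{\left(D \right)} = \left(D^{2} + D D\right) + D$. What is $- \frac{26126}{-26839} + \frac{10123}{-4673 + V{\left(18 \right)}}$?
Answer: $- \frac{167004315}{107543873} \approx -1.5529$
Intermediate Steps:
$V{\left(D \right)} = D + 2 D^{2}$ ($V{\left(D \right)} = \left(D^{2} + D^{2}\right) + D = 2 D^{2} + D = D + 2 D^{2}$)
$- \frac{26126}{-26839} + \frac{10123}{-4673 + V{\left(18 \right)}} = - \frac{26126}{-26839} + \frac{10123}{-4673 + 18 \left(1 + 2 \cdot 18\right)} = \left(-26126\right) \left(- \frac{1}{26839}\right) + \frac{10123}{-4673 + 18 \left(1 + 36\right)} = \frac{26126}{26839} + \frac{10123}{-4673 + 18 \cdot 37} = \frac{26126}{26839} + \frac{10123}{-4673 + 666} = \frac{26126}{26839} + \frac{10123}{-4007} = \frac{26126}{26839} + 10123 \left(- \frac{1}{4007}\right) = \frac{26126}{26839} - \frac{10123}{4007} = - \frac{167004315}{107543873}$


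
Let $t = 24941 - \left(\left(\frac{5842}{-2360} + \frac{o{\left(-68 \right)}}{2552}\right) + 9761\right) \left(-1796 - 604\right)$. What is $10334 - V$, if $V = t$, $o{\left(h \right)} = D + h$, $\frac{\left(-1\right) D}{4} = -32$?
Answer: $- \frac{441072438867}{18821} \approx -2.3435 \cdot 10^{7}$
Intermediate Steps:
$D = 128$ ($D = \left(-4\right) \left(-32\right) = 128$)
$o{\left(h \right)} = 128 + h$
$t = \frac{441266935081}{18821}$ ($t = 24941 - \left(\left(\frac{5842}{-2360} + \frac{128 - 68}{2552}\right) + 9761\right) \left(-1796 - 604\right) = 24941 - \left(\left(5842 \left(- \frac{1}{2360}\right) + 60 \cdot \frac{1}{2552}\right) + 9761\right) \left(-2400\right) = 24941 - \left(\left(- \frac{2921}{1180} + \frac{15}{638}\right) + 9761\right) \left(-2400\right) = 24941 - \left(- \frac{922949}{376420} + 9761\right) \left(-2400\right) = 24941 - \frac{3673312671}{376420} \left(-2400\right) = 24941 - - \frac{440797520520}{18821} = 24941 + \frac{440797520520}{18821} = \frac{441266935081}{18821} \approx 2.3445 \cdot 10^{7}$)
$V = \frac{441266935081}{18821} \approx 2.3445 \cdot 10^{7}$
$10334 - V = 10334 - \frac{441266935081}{18821} = - \frac{441072438867}{18821}$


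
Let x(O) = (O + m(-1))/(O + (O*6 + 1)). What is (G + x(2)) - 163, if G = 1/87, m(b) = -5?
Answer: -70987/435 ≈ -163.19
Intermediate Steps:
G = 1/87 ≈ 0.011494
x(O) = (-5 + O)/(1 + 7*O) (x(O) = (O - 5)/(O + (O*6 + 1)) = (-5 + O)/(O + (6*O + 1)) = (-5 + O)/(O + (1 + 6*O)) = (-5 + O)/(1 + 7*O))
(G + x(2)) - 163 = (1/87 + (-5 + 2)/(1 + 7*2)) - 163 = (1/87 - 3/(1 + 14)) - 163 = (1/87 - 3/15) - 163 = (1/87 + (1/15)*(-3)) - 163 = (1/87 - 1/5) - 163 = -82/435 - 163 = -70987/435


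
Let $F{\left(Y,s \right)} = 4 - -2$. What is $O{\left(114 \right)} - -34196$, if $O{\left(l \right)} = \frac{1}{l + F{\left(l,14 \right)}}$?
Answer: $\frac{4103521}{120} \approx 34196.0$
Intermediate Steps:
$F{\left(Y,s \right)} = 6$ ($F{\left(Y,s \right)} = 4 + 2 = 6$)
$O{\left(l \right)} = \frac{1}{6 + l}$ ($O{\left(l \right)} = \frac{1}{l + 6} = \frac{1}{6 + l}$)
$O{\left(114 \right)} - -34196 = \frac{1}{6 + 114} - -34196 = \frac{1}{120} + 34196 = \frac{4103521}{120}$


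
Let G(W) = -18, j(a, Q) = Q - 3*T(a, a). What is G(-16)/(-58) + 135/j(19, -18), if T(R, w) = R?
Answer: -216/145 ≈ -1.4897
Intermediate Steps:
j(a, Q) = Q - 3*a
G(-16)/(-58) + 135/j(19, -18) = -18/(-58) + 135/(-18 - 3*19) = -18*(-1/58) + 135/(-18 - 57) = 9/29 + 135/(-75) = 9/29 + 135*(-1/75) = 9/29 - 9/5 = -216/145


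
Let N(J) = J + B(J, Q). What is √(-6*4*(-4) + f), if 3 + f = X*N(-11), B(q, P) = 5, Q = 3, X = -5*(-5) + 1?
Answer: 3*I*√7 ≈ 7.9373*I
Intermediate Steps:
X = 26 (X = 25 + 1 = 26)
N(J) = 5 + J (N(J) = J + 5 = 5 + J)
f = -159 (f = -3 + 26*(5 - 11) = -3 + 26*(-6) = -3 - 156 = -159)
√(-6*4*(-4) + f) = √(-6*4*(-4) - 159) = √(-24*(-4) - 159) = √(96 - 159) = √(-63) = 3*I*√7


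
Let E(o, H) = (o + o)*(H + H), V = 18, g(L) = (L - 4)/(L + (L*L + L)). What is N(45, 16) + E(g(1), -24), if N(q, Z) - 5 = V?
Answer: 119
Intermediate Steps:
g(L) = (-4 + L)/(L**2 + 2*L) (g(L) = (-4 + L)/(L + (L**2 + L)) = (-4 + L)/(L + (L + L**2)) = (-4 + L)/(L**2 + 2*L))
E(o, H) = 4*H*o (E(o, H) = (2*o)*(2*H) = 4*H*o)
N(q, Z) = 23 (N(q, Z) = 5 + 18 = 23)
N(45, 16) + E(g(1), -24) = 23 + 4*(-24)*((-4 + 1)/(1*(2 + 1))) = 23 + 4*(-24)*(1*(-3)/3) = 23 + 4*(-24)*(1*(1/3)*(-3)) = 23 + 4*(-24)*(-1) = 23 + 96 = 119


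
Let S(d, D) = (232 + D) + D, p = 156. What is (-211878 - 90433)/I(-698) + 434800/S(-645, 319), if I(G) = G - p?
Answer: 63432977/74298 ≈ 853.76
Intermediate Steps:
I(G) = -156 + G (I(G) = G - 1*156 = G - 156 = -156 + G)
S(d, D) = 232 + 2*D
(-211878 - 90433)/I(-698) + 434800/S(-645, 319) = (-211878 - 90433)/(-156 - 698) + 434800/(232 + 2*319) = -302311/(-854) + 434800/(232 + 638) = -302311*(-1/854) + 434800/870 = 302311/854 + 434800*(1/870) = 302311/854 + 43480/87 = 63432977/74298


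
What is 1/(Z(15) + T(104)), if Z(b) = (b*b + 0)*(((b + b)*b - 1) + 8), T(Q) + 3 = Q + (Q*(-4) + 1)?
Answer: 1/102511 ≈ 9.7551e-6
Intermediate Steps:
T(Q) = -2 - 3*Q (T(Q) = -3 + (Q + (Q*(-4) + 1)) = -3 + (Q + (-4*Q + 1)) = -3 + (Q + (1 - 4*Q)) = -3 + (1 - 3*Q) = -2 - 3*Q)
Z(b) = b²*(7 + 2*b²) (Z(b) = (b² + 0)*(((2*b)*b - 1) + 8) = b²*((2*b² - 1) + 8) = b²*((-1 + 2*b²) + 8) = b²*(7 + 2*b²))
1/(Z(15) + T(104)) = 1/(15²*(7 + 2*15²) + (-2 - 3*104)) = 1/(225*(7 + 2*225) + (-2 - 312)) = 1/(225*(7 + 450) - 314) = 1/(225*457 - 314) = 1/(102825 - 314) = 1/102511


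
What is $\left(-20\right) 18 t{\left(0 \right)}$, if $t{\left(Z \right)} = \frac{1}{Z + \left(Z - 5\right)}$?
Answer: $72$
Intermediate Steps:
$t{\left(Z \right)} = \frac{1}{-5 + 2 Z}$ ($t{\left(Z \right)} = \frac{1}{Z + \left(Z - 5\right)} = \frac{1}{Z + \left(-5 + Z\right)} = \frac{1}{-5 + 2 Z}$)
$\left(-20\right) 18 t{\left(0 \right)} = \frac{\left(-20\right) 18}{-5 + 2 \cdot 0} = - \frac{360}{-5 + 0} = - \frac{360}{-5} = \left(-360\right) \left(- \frac{1}{5}\right) = 72$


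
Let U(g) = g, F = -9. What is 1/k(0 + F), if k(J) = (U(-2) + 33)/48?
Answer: 48/31 ≈ 1.5484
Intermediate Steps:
k(J) = 31/48 (k(J) = (-2 + 33)/48 = 31*(1/48) = 31/48)
1/k(0 + F) = 1/(31/48) = 48/31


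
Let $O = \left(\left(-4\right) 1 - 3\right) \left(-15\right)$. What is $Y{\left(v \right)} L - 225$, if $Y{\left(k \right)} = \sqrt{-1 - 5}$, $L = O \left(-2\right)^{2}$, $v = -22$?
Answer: $-225 + 420 i \sqrt{6} \approx -225.0 + 1028.8 i$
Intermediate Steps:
$O = 105$ ($O = \left(-4 - 3\right) \left(-15\right) = \left(-7\right) \left(-15\right) = 105$)
$L = 420$ ($L = 105 \left(-2\right)^{2} = 105 \cdot 4 = 420$)
$Y{\left(k \right)} = i \sqrt{6}$ ($Y{\left(k \right)} = \sqrt{-6} = i \sqrt{6}$)
$Y{\left(v \right)} L - 225 = i \sqrt{6} \cdot 420 - 225 = 420 i \sqrt{6} - 225 = -225 + 420 i \sqrt{6}$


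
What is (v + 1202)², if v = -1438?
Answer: 55696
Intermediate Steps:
(v + 1202)² = (-1438 + 1202)² = (-236)² = 55696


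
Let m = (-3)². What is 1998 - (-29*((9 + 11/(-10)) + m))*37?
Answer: 201317/10 ≈ 20132.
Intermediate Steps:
m = 9
1998 - (-29*((9 + 11/(-10)) + m))*37 = 1998 - (-29*((9 + 11/(-10)) + 9))*37 = 1998 - (-29*((9 + 11*(-⅒)) + 9))*37 = 1998 - (-29*((9 - 11/10) + 9))*37 = 1998 - (-29*(79/10 + 9))*37 = 1998 - (-29*169/10)*37 = 1998 - (-4901)*37/10 = 1998 - 1*(-181337/10) = 1998 + 181337/10 = 201317/10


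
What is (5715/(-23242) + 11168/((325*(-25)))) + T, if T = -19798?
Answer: -3738985068531/188841250 ≈ -19800.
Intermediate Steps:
(5715/(-23242) + 11168/((325*(-25)))) + T = (5715/(-23242) + 11168/((325*(-25)))) - 19798 = (5715*(-1/23242) + 11168/(-8125)) - 19798 = (-5715/23242 + 11168*(-1/8125)) - 19798 = (-5715/23242 - 11168/8125) - 19798 = -306001031/188841250 - 19798 = -3738985068531/188841250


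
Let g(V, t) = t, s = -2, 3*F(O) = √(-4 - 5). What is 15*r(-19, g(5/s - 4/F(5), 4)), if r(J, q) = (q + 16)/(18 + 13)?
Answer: 300/31 ≈ 9.6774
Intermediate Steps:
F(O) = I (F(O) = √(-4 - 5)/3 = √(-9)/3 = (3*I)/3 = I)
r(J, q) = 16/31 + q/31 (r(J, q) = (16 + q)/31 = (16 + q)*(1/31) = 16/31 + q/31)
15*r(-19, g(5/s - 4/F(5), 4)) = 15*(16/31 + (1/31)*4) = 15*(16/31 + 4/31) = 15*(20/31) = 300/31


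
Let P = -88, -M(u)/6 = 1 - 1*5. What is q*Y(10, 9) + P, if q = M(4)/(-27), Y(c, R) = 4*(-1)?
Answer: -760/9 ≈ -84.444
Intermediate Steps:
M(u) = 24 (M(u) = -6*(1 - 1*5) = -6*(1 - 5) = -6*(-4) = 24)
Y(c, R) = -4
q = -8/9 (q = 24/(-27) = 24*(-1/27) = -8/9 ≈ -0.88889)
q*Y(10, 9) + P = -8/9*(-4) - 88 = 32/9 - 88 = -760/9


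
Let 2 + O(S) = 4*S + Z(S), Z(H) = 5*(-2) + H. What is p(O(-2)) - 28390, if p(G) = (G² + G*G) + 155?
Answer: -27267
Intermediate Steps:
Z(H) = -10 + H
O(S) = -12 + 5*S (O(S) = -2 + (4*S + (-10 + S)) = -2 + (-10 + 5*S) = -12 + 5*S)
p(G) = 155 + 2*G² (p(G) = (G² + G²) + 155 = 2*G² + 155 = 155 + 2*G²)
p(O(-2)) - 28390 = (155 + 2*(-12 + 5*(-2))²) - 28390 = (155 + 2*(-12 - 10)²) - 28390 = (155 + 2*(-22)²) - 28390 = (155 + 2*484) - 28390 = (155 + 968) - 28390 = 1123 - 28390 = -27267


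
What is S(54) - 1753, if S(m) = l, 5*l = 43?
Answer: -8722/5 ≈ -1744.4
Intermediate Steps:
l = 43/5 (l = (1/5)*43 = 43/5 ≈ 8.6000)
S(m) = 43/5
S(54) - 1753 = 43/5 - 1753 = -8722/5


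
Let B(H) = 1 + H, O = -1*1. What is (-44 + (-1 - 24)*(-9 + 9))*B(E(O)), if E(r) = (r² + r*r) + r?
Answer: -88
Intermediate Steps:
O = -1
E(r) = r + 2*r² (E(r) = (r² + r²) + r = 2*r² + r = r + 2*r²)
(-44 + (-1 - 24)*(-9 + 9))*B(E(O)) = (-44 + (-1 - 24)*(-9 + 9))*(1 - (1 + 2*(-1))) = (-44 - 25*0)*(1 - (1 - 2)) = (-44 + 0)*(1 - 1*(-1)) = -44*(1 + 1) = -44*2 = -88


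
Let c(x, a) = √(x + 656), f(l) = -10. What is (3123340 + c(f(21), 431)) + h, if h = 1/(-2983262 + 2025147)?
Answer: 2992518904099/958115 + √646 ≈ 3.1234e+6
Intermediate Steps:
h = -1/958115 (h = 1/(-958115) = -1/958115 ≈ -1.0437e-6)
c(x, a) = √(656 + x)
(3123340 + c(f(21), 431)) + h = (3123340 + √(656 - 10)) - 1/958115 = (3123340 + √646) - 1/958115 = 2992518904099/958115 + √646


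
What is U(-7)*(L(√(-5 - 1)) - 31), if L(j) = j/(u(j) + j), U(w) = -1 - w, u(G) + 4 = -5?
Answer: -5382/29 - 18*I*√6/29 ≈ -185.59 - 1.5204*I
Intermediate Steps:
u(G) = -9 (u(G) = -4 - 5 = -9)
L(j) = j/(-9 + j)
U(-7)*(L(√(-5 - 1)) - 31) = (-1 - 1*(-7))*(√(-5 - 1)/(-9 + √(-5 - 1)) - 31) = (-1 + 7)*(√(-6)/(-9 + √(-6)) - 31) = 6*((I*√6)/(-9 + I*√6) - 31) = 6*(I*√6/(-9 + I*√6) - 31) = 6*(-31 + I*√6/(-9 + I*√6)) = -186 + 6*I*√6/(-9 + I*√6)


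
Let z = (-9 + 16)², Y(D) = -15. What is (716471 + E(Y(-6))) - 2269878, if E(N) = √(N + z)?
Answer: -1553407 + √34 ≈ -1.5534e+6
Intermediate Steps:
z = 49 (z = 7² = 49)
E(N) = √(49 + N) (E(N) = √(N + 49) = √(49 + N))
(716471 + E(Y(-6))) - 2269878 = (716471 + √(49 - 15)) - 2269878 = (716471 + √34) - 2269878 = -1553407 + √34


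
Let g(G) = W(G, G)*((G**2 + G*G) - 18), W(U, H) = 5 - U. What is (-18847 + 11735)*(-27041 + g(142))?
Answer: 39468122232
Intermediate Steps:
g(G) = (-18 + 2*G**2)*(5 - G) (g(G) = (5 - G)*((G**2 + G*G) - 18) = (5 - G)*((G**2 + G**2) - 18) = (5 - G)*(2*G**2 - 18) = (5 - G)*(-18 + 2*G**2) = (-18 + 2*G**2)*(5 - G))
(-18847 + 11735)*(-27041 + g(142)) = (-18847 + 11735)*(-27041 - 2*(-9 + 142**2)*(-5 + 142)) = -7112*(-27041 - 2*(-9 + 20164)*137) = -7112*(-27041 - 2*20155*137) = -7112*(-27041 - 5522470) = -7112*(-5549511) = 39468122232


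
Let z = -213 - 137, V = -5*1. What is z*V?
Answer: 1750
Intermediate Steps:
V = -5
z = -350
z*V = -350*(-5) = 1750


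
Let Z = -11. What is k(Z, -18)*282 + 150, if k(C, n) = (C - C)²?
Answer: 150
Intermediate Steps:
k(C, n) = 0 (k(C, n) = 0² = 0)
k(Z, -18)*282 + 150 = 0*282 + 150 = 0 + 150 = 150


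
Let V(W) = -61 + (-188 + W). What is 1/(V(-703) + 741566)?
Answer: 1/740614 ≈ 1.3502e-6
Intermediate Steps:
V(W) = -249 + W
1/(V(-703) + 741566) = 1/((-249 - 703) + 741566) = 1/(-952 + 741566) = 1/740614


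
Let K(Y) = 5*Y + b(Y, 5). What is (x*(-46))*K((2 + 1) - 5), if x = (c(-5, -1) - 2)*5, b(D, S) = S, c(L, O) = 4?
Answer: 2300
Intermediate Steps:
K(Y) = 5 + 5*Y (K(Y) = 5*Y + 5 = 5 + 5*Y)
x = 10 (x = (4 - 2)*5 = 2*5 = 10)
(x*(-46))*K((2 + 1) - 5) = (10*(-46))*(5 + 5*((2 + 1) - 5)) = -460*(5 + 5*(3 - 5)) = -460*(5 + 5*(-2)) = -460*(5 - 10) = -460*(-5) = 2300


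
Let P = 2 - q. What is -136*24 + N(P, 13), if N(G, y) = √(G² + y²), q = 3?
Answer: -3264 + √170 ≈ -3251.0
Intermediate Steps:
P = -1 (P = 2 - 1*3 = 2 - 3 = -1)
-136*24 + N(P, 13) = -136*24 + √((-1)² + 13²) = -3264 + √(1 + 169) = -3264 + √170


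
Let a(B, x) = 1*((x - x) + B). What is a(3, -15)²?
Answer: 9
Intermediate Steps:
a(B, x) = B (a(B, x) = 1*(0 + B) = 1*B = B)
a(3, -15)² = 3² = 9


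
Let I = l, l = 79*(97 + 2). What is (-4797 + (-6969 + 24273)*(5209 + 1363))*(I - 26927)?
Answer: -2172678740646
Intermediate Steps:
l = 7821 (l = 79*99 = 7821)
I = 7821
(-4797 + (-6969 + 24273)*(5209 + 1363))*(I - 26927) = (-4797 + (-6969 + 24273)*(5209 + 1363))*(7821 - 26927) = (-4797 + 17304*6572)*(-19106) = (-4797 + 113721888)*(-19106) = 113717091*(-19106) = -2172678740646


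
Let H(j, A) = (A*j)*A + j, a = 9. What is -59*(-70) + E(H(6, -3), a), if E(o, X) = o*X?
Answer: 4670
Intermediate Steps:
H(j, A) = j + j*A² (H(j, A) = j*A² + j = j + j*A²)
E(o, X) = X*o
-59*(-70) + E(H(6, -3), a) = -59*(-70) + 9*(6*(1 + (-3)²)) = 4130 + 9*(6*(1 + 9)) = 4130 + 9*(6*10) = 4130 + 9*60 = 4130 + 540 = 4670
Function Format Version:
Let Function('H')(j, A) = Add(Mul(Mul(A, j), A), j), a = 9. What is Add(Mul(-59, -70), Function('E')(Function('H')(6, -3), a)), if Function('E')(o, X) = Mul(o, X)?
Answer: 4670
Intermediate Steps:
Function('H')(j, A) = Add(j, Mul(j, Pow(A, 2))) (Function('H')(j, A) = Add(Mul(j, Pow(A, 2)), j) = Add(j, Mul(j, Pow(A, 2))))
Function('E')(o, X) = Mul(X, o)
Add(Mul(-59, -70), Function('E')(Function('H')(6, -3), a)) = Add(Mul(-59, -70), Mul(9, Mul(6, Add(1, Pow(-3, 2))))) = Add(4130, Mul(9, Mul(6, Add(1, 9)))) = Add(4130, Mul(9, Mul(6, 10))) = Add(4130, Mul(9, 60)) = Add(4130, 540) = 4670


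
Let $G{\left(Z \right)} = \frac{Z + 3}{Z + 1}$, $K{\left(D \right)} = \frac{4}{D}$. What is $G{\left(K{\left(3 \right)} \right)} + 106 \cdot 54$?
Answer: $\frac{40081}{7} \approx 5725.9$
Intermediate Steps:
$G{\left(Z \right)} = \frac{3 + Z}{1 + Z}$
$G{\left(K{\left(3 \right)} \right)} + 106 \cdot 54 = \frac{3 + \frac{4}{3}}{1 + \frac{4}{3}} + 106 \cdot 54 = \frac{3 + 4 \cdot \frac{1}{3}}{1 + 4 \cdot \frac{1}{3}} + 5724 = \frac{3 + \frac{4}{3}}{1 + \frac{4}{3}} + 5724 = \frac{1}{\frac{7}{3}} \cdot \frac{13}{3} + 5724 = \frac{3}{7} \cdot \frac{13}{3} + 5724 = \frac{13}{7} + 5724 = \frac{40081}{7}$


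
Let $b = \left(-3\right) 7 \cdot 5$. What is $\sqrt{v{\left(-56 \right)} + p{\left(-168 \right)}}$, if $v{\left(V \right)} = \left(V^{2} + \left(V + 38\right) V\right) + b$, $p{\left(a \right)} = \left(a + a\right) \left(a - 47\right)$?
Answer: $\sqrt{76279} \approx 276.19$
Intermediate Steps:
$b = -105$ ($b = \left(-21\right) 5 = -105$)
$p{\left(a \right)} = 2 a \left(-47 + a\right)$
$v{\left(V \right)} = -105 + V^{2} + V \left(38 + V\right)$ ($v{\left(V \right)} = \left(V^{2} + \left(V + 38\right) V\right) - 105 = \left(V^{2} + \left(38 + V\right) V\right) - 105 = \left(V^{2} + V \left(38 + V\right)\right) - 105 = -105 + V^{2} + V \left(38 + V\right)$)
$\sqrt{v{\left(-56 \right)} + p{\left(-168 \right)}} = \sqrt{\left(-105 + 2 \left(-56\right)^{2} + 38 \left(-56\right)\right) + 2 \left(-168\right) \left(-47 - 168\right)} = \sqrt{\left(-105 + 2 \cdot 3136 - 2128\right) + 2 \left(-168\right) \left(-215\right)} = \sqrt{\left(-105 + 6272 - 2128\right) + 72240} = \sqrt{4039 + 72240} = \sqrt{76279}$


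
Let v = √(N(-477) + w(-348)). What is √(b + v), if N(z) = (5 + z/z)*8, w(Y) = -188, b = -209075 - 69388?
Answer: √(-278463 + 2*I*√35) ≈ 0.01 + 527.7*I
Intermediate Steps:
b = -278463
N(z) = 48 (N(z) = (5 + 1)*8 = 6*8 = 48)
v = 2*I*√35 (v = √(48 - 188) = √(-140) = 2*I*√35 ≈ 11.832*I)
√(b + v) = √(-278463 + 2*I*√35)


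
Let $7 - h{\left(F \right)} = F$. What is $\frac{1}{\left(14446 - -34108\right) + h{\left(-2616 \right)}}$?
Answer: $\frac{1}{51177} \approx 1.954 \cdot 10^{-5}$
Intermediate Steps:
$h{\left(F \right)} = 7 - F$
$\frac{1}{\left(14446 - -34108\right) + h{\left(-2616 \right)}} = \frac{1}{\left(14446 - -34108\right) + \left(7 - -2616\right)} = \frac{1}{\left(14446 + 34108\right) + \left(7 + 2616\right)} = \frac{1}{48554 + 2623} = \frac{1}{51177}$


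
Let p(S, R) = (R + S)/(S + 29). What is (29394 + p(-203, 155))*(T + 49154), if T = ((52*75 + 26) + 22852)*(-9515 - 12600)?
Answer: -504765652733144/29 ≈ -1.7406e+13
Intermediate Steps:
p(S, R) = (R + S)/(29 + S)
T = -592195470 (T = ((3900 + 26) + 22852)*(-22115) = (3926 + 22852)*(-22115) = 26778*(-22115) = -592195470)
(29394 + p(-203, 155))*(T + 49154) = (29394 + (155 - 203)/(29 - 203))*(-592195470 + 49154) = (29394 - 48/(-174))*(-592146316) = (29394 - 1/174*(-48))*(-592146316) = (29394 + 8/29)*(-592146316) = (852434/29)*(-592146316) = -504765652733144/29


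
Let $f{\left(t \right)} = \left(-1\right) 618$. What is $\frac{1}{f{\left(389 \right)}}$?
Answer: $- \frac{1}{618} \approx -0.0016181$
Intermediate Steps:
$f{\left(t \right)} = -618$
$\frac{1}{f{\left(389 \right)}} = \frac{1}{-618} = - \frac{1}{618}$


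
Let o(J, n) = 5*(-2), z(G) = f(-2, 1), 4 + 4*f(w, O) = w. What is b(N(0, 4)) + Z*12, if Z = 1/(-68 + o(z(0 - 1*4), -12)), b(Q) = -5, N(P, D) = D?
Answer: -67/13 ≈ -5.1538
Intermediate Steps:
f(w, O) = -1 + w/4
z(G) = -3/2 (z(G) = -1 + (1/4)*(-2) = -1 - 1/2 = -3/2)
o(J, n) = -10
Z = -1/78 (Z = 1/(-68 - 10) = 1/(-78) = -1/78 ≈ -0.012821)
b(N(0, 4)) + Z*12 = -5 - 1/78*12 = -5 - 2/13 = -67/13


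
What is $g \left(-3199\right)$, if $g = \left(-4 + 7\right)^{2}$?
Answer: $-28791$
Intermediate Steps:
$g = 9$ ($g = 3^{2} = 9$)
$g \left(-3199\right) = 9 \left(-3199\right) = -28791$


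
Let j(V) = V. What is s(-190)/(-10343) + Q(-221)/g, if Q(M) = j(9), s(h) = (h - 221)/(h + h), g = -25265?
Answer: -1830279/3972001604 ≈ -0.00046080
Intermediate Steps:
s(h) = (-221 + h)/(2*h) (s(h) = (-221 + h)/((2*h)) = (-221 + h)*(1/(2*h)) = (-221 + h)/(2*h))
Q(M) = 9
s(-190)/(-10343) + Q(-221)/g = ((1/2)*(-221 - 190)/(-190))/(-10343) + 9/(-25265) = ((1/2)*(-1/190)*(-411))*(-1/10343) + 9*(-1/25265) = (411/380)*(-1/10343) - 9/25265 = -411/3930340 - 9/25265 = -1830279/3972001604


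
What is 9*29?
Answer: 261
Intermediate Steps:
9*29 = 261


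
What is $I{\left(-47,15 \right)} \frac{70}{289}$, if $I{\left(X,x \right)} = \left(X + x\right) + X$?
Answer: $- \frac{5530}{289} \approx -19.135$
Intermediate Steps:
$I{\left(X,x \right)} = x + 2 X$
$I{\left(-47,15 \right)} \frac{70}{289} = \left(15 + 2 \left(-47\right)\right) \frac{70}{289} = \left(15 - 94\right) 70 \cdot \frac{1}{289} = \left(-79\right) \frac{70}{289} = - \frac{5530}{289}$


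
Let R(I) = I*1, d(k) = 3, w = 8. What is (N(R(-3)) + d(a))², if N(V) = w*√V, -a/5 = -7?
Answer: -183 + 48*I*√3 ≈ -183.0 + 83.138*I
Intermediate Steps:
a = 35 (a = -5*(-7) = 35)
R(I) = I
N(V) = 8*√V
(N(R(-3)) + d(a))² = (8*√(-3) + 3)² = (8*(I*√3) + 3)² = (8*I*√3 + 3)² = (3 + 8*I*√3)²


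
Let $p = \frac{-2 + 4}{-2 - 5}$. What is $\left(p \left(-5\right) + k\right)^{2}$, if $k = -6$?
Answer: $\frac{1024}{49} \approx 20.898$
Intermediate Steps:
$p = - \frac{2}{7}$ ($p = \frac{2}{-7} = 2 \left(- \frac{1}{7}\right) = - \frac{2}{7} \approx -0.28571$)
$\left(p \left(-5\right) + k\right)^{2} = \left(\left(- \frac{2}{7}\right) \left(-5\right) - 6\right)^{2} = \left(\frac{10}{7} - 6\right)^{2} = \left(- \frac{32}{7}\right)^{2} = \frac{1024}{49}$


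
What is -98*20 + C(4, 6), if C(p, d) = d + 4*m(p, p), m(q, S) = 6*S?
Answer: -1858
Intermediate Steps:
C(p, d) = d + 24*p (C(p, d) = d + 4*(6*p) = d + 24*p)
-98*20 + C(4, 6) = -98*20 + (6 + 24*4) = -1960 + (6 + 96) = -1960 + 102 = -1858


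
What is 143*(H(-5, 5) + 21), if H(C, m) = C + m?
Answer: 3003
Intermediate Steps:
143*(H(-5, 5) + 21) = 143*((-5 + 5) + 21) = 143*(0 + 21) = 143*21 = 3003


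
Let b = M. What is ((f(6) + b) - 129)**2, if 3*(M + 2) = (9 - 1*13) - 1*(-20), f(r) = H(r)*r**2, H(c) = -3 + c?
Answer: 2809/9 ≈ 312.11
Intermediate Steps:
f(r) = r**2*(-3 + r) (f(r) = (-3 + r)*r**2 = r**2*(-3 + r))
M = 10/3 (M = -2 + ((9 - 1*13) - 1*(-20))/3 = -2 + ((9 - 13) + 20)/3 = -2 + (-4 + 20)/3 = -2 + (1/3)*16 = -2 + 16/3 = 10/3 ≈ 3.3333)
b = 10/3 ≈ 3.3333
((f(6) + b) - 129)**2 = ((6**2*(-3 + 6) + 10/3) - 129)**2 = ((36*3 + 10/3) - 129)**2 = ((108 + 10/3) - 129)**2 = (334/3 - 129)**2 = (-53/3)**2 = 2809/9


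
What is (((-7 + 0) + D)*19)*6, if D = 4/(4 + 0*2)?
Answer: -684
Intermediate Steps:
D = 1 (D = 4/(4 + 0) = 4/4 = 4*(¼) = 1)
(((-7 + 0) + D)*19)*6 = (((-7 + 0) + 1)*19)*6 = ((-7 + 1)*19)*6 = -6*19*6 = -114*6 = -684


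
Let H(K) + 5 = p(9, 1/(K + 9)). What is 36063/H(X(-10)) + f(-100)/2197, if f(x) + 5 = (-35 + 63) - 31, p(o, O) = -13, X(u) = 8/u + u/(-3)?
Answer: -8803395/4394 ≈ -2003.5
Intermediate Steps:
X(u) = 8/u - u/3 (X(u) = 8/u + u*(-⅓) = 8/u - u/3)
f(x) = -8 (f(x) = -5 + ((-35 + 63) - 31) = -5 + (28 - 31) = -5 - 3 = -8)
H(K) = -18 (H(K) = -5 - 13 = -18)
36063/H(X(-10)) + f(-100)/2197 = 36063/(-18) - 8/2197 = 36063*(-1/18) - 8*1/2197 = -4007/2 - 8/2197 = -8803395/4394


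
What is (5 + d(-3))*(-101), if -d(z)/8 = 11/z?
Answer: -10403/3 ≈ -3467.7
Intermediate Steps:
d(z) = -88/z
(5 + d(-3))*(-101) = (5 - 88/(-3))*(-101) = (5 - 88*(-⅓))*(-101) = (5 + 88/3)*(-101) = (103/3)*(-101) = -10403/3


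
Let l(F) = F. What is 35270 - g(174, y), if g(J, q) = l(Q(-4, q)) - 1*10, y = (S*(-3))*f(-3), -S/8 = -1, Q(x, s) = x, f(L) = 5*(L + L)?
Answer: 35284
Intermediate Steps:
f(L) = 10*L (f(L) = 5*(2*L) = 10*L)
S = 8 (S = -8*(-1) = 8)
y = 720 (y = (8*(-3))*(10*(-3)) = -24*(-30) = 720)
g(J, q) = -14 (g(J, q) = -4 - 1*10 = -4 - 10 = -14)
35270 - g(174, y) = 35270 - 1*(-14) = 35270 + 14 = 35284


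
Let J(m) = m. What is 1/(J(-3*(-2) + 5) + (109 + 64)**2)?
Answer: 1/29940 ≈ 3.3400e-5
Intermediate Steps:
1/(J(-3*(-2) + 5) + (109 + 64)**2) = 1/((-3*(-2) + 5) + (109 + 64)**2) = 1/((6 + 5) + 173**2) = 1/(11 + 29929) = 1/29940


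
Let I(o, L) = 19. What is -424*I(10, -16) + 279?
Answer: -7777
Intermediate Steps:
-424*I(10, -16) + 279 = -424*19 + 279 = -8056 + 279 = -7777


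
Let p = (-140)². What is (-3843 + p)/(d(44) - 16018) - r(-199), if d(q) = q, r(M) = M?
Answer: 451867/2282 ≈ 198.01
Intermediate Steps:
p = 19600
(-3843 + p)/(d(44) - 16018) - r(-199) = (-3843 + 19600)/(44 - 16018) - 1*(-199) = 15757/(-15974) + 199 = 15757*(-1/15974) + 199 = -2251/2282 + 199 = 451867/2282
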